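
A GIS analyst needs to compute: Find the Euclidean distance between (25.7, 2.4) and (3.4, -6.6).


dx=-22.3, dy=-9
d^2 = (-22.3)^2 + (-9)^2 = 578.29
d = sqrt(578.29) = 24.0477

24.0477


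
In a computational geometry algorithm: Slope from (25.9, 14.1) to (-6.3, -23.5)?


slope = (y2-y1)/(x2-x1) = ((-23.5)-14.1)/((-6.3)-25.9) = (-37.6)/(-32.2) = 1.1677

1.1677


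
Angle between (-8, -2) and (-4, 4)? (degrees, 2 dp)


u.v = 24, |u| = sqrt(68) = 8.2462, |v| = sqrt(32) = 5.6569
cos(theta) = u.v/(|u||v|) = 24/sqrt(2176) = 0.514496
theta = acos(0.514496) = 59.04 degrees

59.04 degrees


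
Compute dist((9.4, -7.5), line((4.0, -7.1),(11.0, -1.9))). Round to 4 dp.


|cross product| = 30.88
|line direction| = sqrt(76.04) = 8.7201
Distance = 30.88/sqrt(76.04) = 3.5412

3.5412


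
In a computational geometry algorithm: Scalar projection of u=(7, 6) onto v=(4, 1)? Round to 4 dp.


u.v = 34, |v| = sqrt(17) = 4.1231
Scalar projection = u.v / |v| = 34 / sqrt(17) = 8.2462

8.2462


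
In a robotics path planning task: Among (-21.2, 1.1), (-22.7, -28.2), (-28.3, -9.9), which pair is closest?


d(P0,P1) = 29.3384, d(P0,P2) = 13.0924, d(P1,P2) = 19.1377
Closest: P0 and P2

Closest pair: (-21.2, 1.1) and (-28.3, -9.9), distance = 13.0924


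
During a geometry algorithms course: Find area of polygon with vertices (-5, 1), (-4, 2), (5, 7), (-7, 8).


Shoelace sum: ((-5)*2 - (-4)*1) + ((-4)*7 - 5*2) + (5*8 - (-7)*7) + ((-7)*1 - (-5)*8)
= 78
Area = |78|/2 = 39

39


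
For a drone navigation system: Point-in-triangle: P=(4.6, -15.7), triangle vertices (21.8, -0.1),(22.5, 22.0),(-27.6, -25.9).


Cross products: AB x AP = 369.2, BC x BP = 1031.36, CA x CP = -326.88
All same sign? no

No, outside


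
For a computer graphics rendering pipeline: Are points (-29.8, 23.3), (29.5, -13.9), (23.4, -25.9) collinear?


Cross product: (29.5-(-29.8))*((-25.9)-23.3) - ((-13.9)-23.3)*(23.4-(-29.8))
= -938.52

No, not collinear


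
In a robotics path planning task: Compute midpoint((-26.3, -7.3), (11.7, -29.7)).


M = (((-26.3)+11.7)/2, ((-7.3)+(-29.7))/2)
= (-7.3, -18.5)

(-7.3, -18.5)


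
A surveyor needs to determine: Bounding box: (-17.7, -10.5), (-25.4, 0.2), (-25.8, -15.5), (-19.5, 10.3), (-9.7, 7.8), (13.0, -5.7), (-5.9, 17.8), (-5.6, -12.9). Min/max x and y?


x range: [-25.8, 13]
y range: [-15.5, 17.8]
Bounding box: (-25.8,-15.5) to (13,17.8)

(-25.8,-15.5) to (13,17.8)


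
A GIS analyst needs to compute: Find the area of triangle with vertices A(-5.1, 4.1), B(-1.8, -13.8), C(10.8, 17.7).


Area = |x_A(y_B-y_C) + x_B(y_C-y_A) + x_C(y_A-y_B)|/2
= |160.65 + (-24.48) + 193.32|/2
= 329.49/2 = 164.745

164.745


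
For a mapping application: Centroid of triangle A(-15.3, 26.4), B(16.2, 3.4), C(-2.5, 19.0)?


Centroid = ((x_A+x_B+x_C)/3, (y_A+y_B+y_C)/3)
= (((-15.3)+16.2+(-2.5))/3, (26.4+3.4+19)/3)
= (-0.5333, 16.2667)

(-0.5333, 16.2667)


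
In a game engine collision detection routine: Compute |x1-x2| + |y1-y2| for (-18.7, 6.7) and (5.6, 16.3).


|(-18.7)-5.6| + |6.7-16.3| = 24.3 + 9.6 = 33.9

33.9


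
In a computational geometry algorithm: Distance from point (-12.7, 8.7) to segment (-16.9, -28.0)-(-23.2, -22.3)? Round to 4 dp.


Project P onto AB: t = 1 (clamped to [0,1])
Closest point on segment: (-23.2, -22.3)
Distance: 32.73

32.73


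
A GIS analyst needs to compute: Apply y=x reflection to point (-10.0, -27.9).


Reflection over y=x: (x,y) -> (y,x)
(-10, -27.9) -> (-27.9, -10)

(-27.9, -10)


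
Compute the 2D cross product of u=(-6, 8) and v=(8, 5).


u x v = u_x*v_y - u_y*v_x = (-6)*5 - 8*8
= (-30) - 64 = -94

-94


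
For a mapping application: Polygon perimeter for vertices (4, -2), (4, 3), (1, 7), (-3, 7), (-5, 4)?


Sides: (4, -2)->(4, 3): sqrt(25) = 5, (4, 3)->(1, 7): sqrt(25) = 5, (1, 7)->(-3, 7): sqrt(16) = 4, (-3, 7)->(-5, 4): sqrt(13) = 3.605551, (-5, 4)->(4, -2): sqrt(117) = 10.816654
Sum = 28.422205
Perimeter = 28.4222

28.4222


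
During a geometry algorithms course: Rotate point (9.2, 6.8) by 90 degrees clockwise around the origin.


90° CW: (x,y) -> (y, -x)
(9.2,6.8) -> (6.8, -9.2)

(6.8, -9.2)


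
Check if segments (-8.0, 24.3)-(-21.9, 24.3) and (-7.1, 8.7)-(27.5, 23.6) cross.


Cross products: d1=553.17, d2=760.28, d3=216.84, d4=9.73
d1*d2 < 0 and d3*d4 < 0? no

No, they don't intersect


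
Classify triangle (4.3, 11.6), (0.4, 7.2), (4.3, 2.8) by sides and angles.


Side lengths squared: AB^2=34.57, BC^2=34.57, CA^2=77.44
Sorted: [34.57, 34.57, 77.44]
By sides: Isosceles, By angles: Obtuse

Isosceles, Obtuse


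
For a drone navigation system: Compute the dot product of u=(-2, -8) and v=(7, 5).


u . v = u_x*v_x + u_y*v_y = (-2)*7 + (-8)*5
= (-14) + (-40) = -54

-54


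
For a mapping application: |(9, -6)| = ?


|u| = sqrt(9^2 + (-6)^2) = sqrt(117) = 10.8167

10.8167


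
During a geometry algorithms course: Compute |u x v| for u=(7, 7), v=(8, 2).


|u x v| = |7*2 - 7*8|
= |14 - 56| = 42

42


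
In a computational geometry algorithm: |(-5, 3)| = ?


|u| = sqrt((-5)^2 + 3^2) = sqrt(34) = 5.831

5.831


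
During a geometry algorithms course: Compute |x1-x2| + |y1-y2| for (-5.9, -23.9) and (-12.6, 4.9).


|(-5.9)-(-12.6)| + |(-23.9)-4.9| = 6.7 + 28.8 = 35.5

35.5


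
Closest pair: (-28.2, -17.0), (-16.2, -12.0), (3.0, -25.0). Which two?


d(P0,P1) = 13, d(P0,P2) = 32.2093, d(P1,P2) = 23.1871
Closest: P0 and P1

Closest pair: (-28.2, -17.0) and (-16.2, -12.0), distance = 13


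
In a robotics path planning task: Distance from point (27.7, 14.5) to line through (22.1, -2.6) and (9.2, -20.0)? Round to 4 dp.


|cross product| = 123.15
|line direction| = sqrt(469.17) = 21.6603
Distance = 123.15/sqrt(469.17) = 5.6855

5.6855


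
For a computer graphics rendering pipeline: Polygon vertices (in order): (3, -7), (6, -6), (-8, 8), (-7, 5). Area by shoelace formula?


Shoelace sum: (3*(-6) - 6*(-7)) + (6*8 - (-8)*(-6)) + ((-8)*5 - (-7)*8) + ((-7)*(-7) - 3*5)
= 74
Area = |74|/2 = 37

37


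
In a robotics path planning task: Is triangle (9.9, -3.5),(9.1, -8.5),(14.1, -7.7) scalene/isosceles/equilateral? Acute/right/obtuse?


Side lengths squared: AB^2=25.64, BC^2=25.64, CA^2=35.28
Sorted: [25.64, 25.64, 35.28]
By sides: Isosceles, By angles: Acute

Isosceles, Acute


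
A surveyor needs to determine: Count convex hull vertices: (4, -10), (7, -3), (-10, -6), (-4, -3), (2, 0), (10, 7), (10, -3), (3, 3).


Convex hull vertices (CCW): (-10, -6), (4, -10), (10, -3), (10, 7), (3, 3)
Count = 5

5


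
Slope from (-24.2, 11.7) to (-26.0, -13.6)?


slope = (y2-y1)/(x2-x1) = ((-13.6)-11.7)/((-26)-(-24.2)) = (-25.3)/(-1.8) = 14.0556

14.0556


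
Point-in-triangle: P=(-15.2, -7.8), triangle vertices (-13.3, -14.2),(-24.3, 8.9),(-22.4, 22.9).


Cross products: AB x AP = -26.51, BC x BP = -159.13, CA x CP = -12.25
All same sign? yes

Yes, inside


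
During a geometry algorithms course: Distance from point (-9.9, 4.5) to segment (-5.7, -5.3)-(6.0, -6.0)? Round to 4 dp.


Project P onto AB: t = 0 (clamped to [0,1])
Closest point on segment: (-5.7, -5.3)
Distance: 10.6621

10.6621


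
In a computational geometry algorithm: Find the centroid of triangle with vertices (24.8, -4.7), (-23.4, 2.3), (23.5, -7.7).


Centroid = ((x_A+x_B+x_C)/3, (y_A+y_B+y_C)/3)
= ((24.8+(-23.4)+23.5)/3, ((-4.7)+2.3+(-7.7))/3)
= (8.3, -3.3667)

(8.3, -3.3667)


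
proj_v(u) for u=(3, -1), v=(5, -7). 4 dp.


u.v = 22, |v| = sqrt(74) = 8.6023
Scalar projection = u.v / |v| = 22 / sqrt(74) = 2.5574

2.5574


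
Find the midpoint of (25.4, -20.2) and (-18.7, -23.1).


M = ((25.4+(-18.7))/2, ((-20.2)+(-23.1))/2)
= (3.35, -21.65)

(3.35, -21.65)


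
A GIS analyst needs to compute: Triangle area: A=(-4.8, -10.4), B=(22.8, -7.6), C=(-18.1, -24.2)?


Area = |x_A(y_B-y_C) + x_B(y_C-y_A) + x_C(y_A-y_B)|/2
= |(-79.68) + (-314.64) + 50.68|/2
= 343.64/2 = 171.82

171.82


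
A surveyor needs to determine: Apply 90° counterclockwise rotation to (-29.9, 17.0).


90° CCW: (x,y) -> (-y, x)
(-29.9,17) -> (-17, -29.9)

(-17, -29.9)


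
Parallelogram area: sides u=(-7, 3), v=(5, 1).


|u x v| = |(-7)*1 - 3*5|
= |(-7) - 15| = 22

22


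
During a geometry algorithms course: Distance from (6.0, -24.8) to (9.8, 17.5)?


dx=3.8, dy=42.3
d^2 = 3.8^2 + 42.3^2 = 1803.73
d = sqrt(1803.73) = 42.4703

42.4703


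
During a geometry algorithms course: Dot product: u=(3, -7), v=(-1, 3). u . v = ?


u . v = u_x*v_x + u_y*v_y = 3*(-1) + (-7)*3
= (-3) + (-21) = -24

-24


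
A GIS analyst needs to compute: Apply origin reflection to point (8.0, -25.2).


Reflection over origin: (x,y) -> (-x,-y)
(8, -25.2) -> (-8, 25.2)

(-8, 25.2)


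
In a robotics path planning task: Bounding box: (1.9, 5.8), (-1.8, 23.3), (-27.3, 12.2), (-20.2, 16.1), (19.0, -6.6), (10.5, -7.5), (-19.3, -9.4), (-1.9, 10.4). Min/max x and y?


x range: [-27.3, 19]
y range: [-9.4, 23.3]
Bounding box: (-27.3,-9.4) to (19,23.3)

(-27.3,-9.4) to (19,23.3)


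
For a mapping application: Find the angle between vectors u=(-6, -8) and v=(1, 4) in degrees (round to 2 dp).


u.v = -38, |u| = sqrt(100) = 10, |v| = sqrt(17) = 4.1231
cos(theta) = u.v/(|u||v|) = -38/sqrt(1700) = -0.921635
theta = acos(-0.921635) = 157.17 degrees

157.17 degrees


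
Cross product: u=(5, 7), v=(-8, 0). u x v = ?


u x v = u_x*v_y - u_y*v_x = 5*0 - 7*(-8)
= 0 - (-56) = 56

56


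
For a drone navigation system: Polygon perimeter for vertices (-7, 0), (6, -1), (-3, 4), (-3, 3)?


Sides: (-7, 0)->(6, -1): sqrt(170) = 13.038405, (6, -1)->(-3, 4): sqrt(106) = 10.29563, (-3, 4)->(-3, 3): sqrt(1) = 1, (-3, 3)->(-7, 0): sqrt(25) = 5
Sum = 29.334035
Perimeter = 29.334

29.334


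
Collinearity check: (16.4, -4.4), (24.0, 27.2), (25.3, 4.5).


Cross product: (24-16.4)*(4.5-(-4.4)) - (27.2-(-4.4))*(25.3-16.4)
= -213.6

No, not collinear


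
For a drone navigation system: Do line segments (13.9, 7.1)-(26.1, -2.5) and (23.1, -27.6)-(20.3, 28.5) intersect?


Cross products: d1=418.96, d2=-238.58, d3=-335.02, d4=322.52
d1*d2 < 0 and d3*d4 < 0? yes

Yes, they intersect


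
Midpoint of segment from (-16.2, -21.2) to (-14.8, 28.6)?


M = (((-16.2)+(-14.8))/2, ((-21.2)+28.6)/2)
= (-15.5, 3.7)

(-15.5, 3.7)


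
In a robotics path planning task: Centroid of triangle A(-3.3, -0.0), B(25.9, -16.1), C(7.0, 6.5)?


Centroid = ((x_A+x_B+x_C)/3, (y_A+y_B+y_C)/3)
= (((-3.3)+25.9+7)/3, (0+(-16.1)+6.5)/3)
= (9.8667, -3.2)

(9.8667, -3.2)


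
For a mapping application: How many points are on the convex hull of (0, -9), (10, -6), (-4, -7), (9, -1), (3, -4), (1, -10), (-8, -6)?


Convex hull vertices (CCW): (-8, -6), (1, -10), (10, -6), (9, -1)
Count = 4

4


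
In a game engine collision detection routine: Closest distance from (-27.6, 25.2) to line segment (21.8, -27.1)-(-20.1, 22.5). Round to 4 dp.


Project P onto AB: t = 1 (clamped to [0,1])
Closest point on segment: (-20.1, 22.5)
Distance: 7.9712

7.9712


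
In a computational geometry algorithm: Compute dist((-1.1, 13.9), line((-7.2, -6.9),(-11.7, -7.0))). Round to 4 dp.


|cross product| = 92.99
|line direction| = sqrt(20.26) = 4.5011
Distance = 92.99/sqrt(20.26) = 20.6593

20.6593


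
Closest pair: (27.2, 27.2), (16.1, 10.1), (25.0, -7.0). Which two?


d(P0,P1) = 20.3868, d(P0,P2) = 34.2707, d(P1,P2) = 19.2774
Closest: P1 and P2

Closest pair: (16.1, 10.1) and (25.0, -7.0), distance = 19.2774


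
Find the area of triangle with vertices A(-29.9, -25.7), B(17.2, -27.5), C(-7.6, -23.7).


Area = |x_A(y_B-y_C) + x_B(y_C-y_A) + x_C(y_A-y_B)|/2
= |113.62 + 34.4 + (-13.68)|/2
= 134.34/2 = 67.17

67.17


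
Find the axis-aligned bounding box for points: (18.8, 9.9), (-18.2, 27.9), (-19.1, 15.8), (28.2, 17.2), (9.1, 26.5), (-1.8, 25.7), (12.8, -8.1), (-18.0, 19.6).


x range: [-19.1, 28.2]
y range: [-8.1, 27.9]
Bounding box: (-19.1,-8.1) to (28.2,27.9)

(-19.1,-8.1) to (28.2,27.9)


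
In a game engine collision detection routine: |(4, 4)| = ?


|u| = sqrt(4^2 + 4^2) = sqrt(32) = 5.6569

5.6569


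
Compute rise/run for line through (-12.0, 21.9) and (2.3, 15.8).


slope = (y2-y1)/(x2-x1) = (15.8-21.9)/(2.3-(-12)) = (-6.1)/14.3 = -0.4266

-0.4266


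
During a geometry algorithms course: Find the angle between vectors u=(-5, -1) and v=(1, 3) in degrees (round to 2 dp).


u.v = -8, |u| = sqrt(26) = 5.099, |v| = sqrt(10) = 3.1623
cos(theta) = u.v/(|u||v|) = -8/sqrt(260) = -0.496139
theta = acos(-0.496139) = 119.74 degrees

119.74 degrees


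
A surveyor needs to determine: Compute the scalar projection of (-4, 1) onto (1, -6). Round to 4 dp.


u.v = -10, |v| = sqrt(37) = 6.0828
Scalar projection = u.v / |v| = -10 / sqrt(37) = -1.644

-1.644


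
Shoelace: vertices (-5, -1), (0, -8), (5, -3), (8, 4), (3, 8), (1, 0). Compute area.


Shoelace sum: ((-5)*(-8) - 0*(-1)) + (0*(-3) - 5*(-8)) + (5*4 - 8*(-3)) + (8*8 - 3*4) + (3*0 - 1*8) + (1*(-1) - (-5)*0)
= 167
Area = |167|/2 = 83.5

83.5


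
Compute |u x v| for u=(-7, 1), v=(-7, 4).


|u x v| = |(-7)*4 - 1*(-7)|
= |(-28) - (-7)| = 21

21


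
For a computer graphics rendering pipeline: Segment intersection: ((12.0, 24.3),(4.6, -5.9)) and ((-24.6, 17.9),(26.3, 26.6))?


Cross products: d1=7.34, d2=-1465.46, d3=-1057.96, d4=414.84
d1*d2 < 0 and d3*d4 < 0? yes

Yes, they intersect


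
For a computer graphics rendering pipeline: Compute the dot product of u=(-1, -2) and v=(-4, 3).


u . v = u_x*v_x + u_y*v_y = (-1)*(-4) + (-2)*3
= 4 + (-6) = -2

-2


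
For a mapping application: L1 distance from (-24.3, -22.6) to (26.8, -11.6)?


|(-24.3)-26.8| + |(-22.6)-(-11.6)| = 51.1 + 11 = 62.1

62.1


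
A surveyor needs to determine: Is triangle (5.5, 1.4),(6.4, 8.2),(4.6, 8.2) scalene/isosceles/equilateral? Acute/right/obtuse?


Side lengths squared: AB^2=47.05, BC^2=3.24, CA^2=47.05
Sorted: [3.24, 47.05, 47.05]
By sides: Isosceles, By angles: Acute

Isosceles, Acute


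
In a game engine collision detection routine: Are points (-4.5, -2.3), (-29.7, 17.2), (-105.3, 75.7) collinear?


Cross product: ((-29.7)-(-4.5))*(75.7-(-2.3)) - (17.2-(-2.3))*((-105.3)-(-4.5))
= 0

Yes, collinear


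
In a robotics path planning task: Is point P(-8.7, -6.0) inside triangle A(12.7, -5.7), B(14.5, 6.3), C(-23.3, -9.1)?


Cross products: AB x AP = 256.26, BC x BP = 107.66, CA x CP = 61.96
All same sign? yes

Yes, inside


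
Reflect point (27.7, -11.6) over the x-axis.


Reflection over x-axis: (x,y) -> (x,-y)
(27.7, -11.6) -> (27.7, 11.6)

(27.7, 11.6)


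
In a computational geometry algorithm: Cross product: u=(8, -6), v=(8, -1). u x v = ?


u x v = u_x*v_y - u_y*v_x = 8*(-1) - (-6)*8
= (-8) - (-48) = 40

40


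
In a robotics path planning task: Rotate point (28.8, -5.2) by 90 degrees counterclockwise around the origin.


90° CCW: (x,y) -> (-y, x)
(28.8,-5.2) -> (5.2, 28.8)

(5.2, 28.8)


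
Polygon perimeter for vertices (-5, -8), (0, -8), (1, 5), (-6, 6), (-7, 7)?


Sides: (-5, -8)->(0, -8): sqrt(25) = 5, (0, -8)->(1, 5): sqrt(170) = 13.038405, (1, 5)->(-6, 6): sqrt(50) = 7.071068, (-6, 6)->(-7, 7): sqrt(2) = 1.414214, (-7, 7)->(-5, -8): sqrt(229) = 15.132746
Sum = 41.656433
Perimeter = 41.6564

41.6564


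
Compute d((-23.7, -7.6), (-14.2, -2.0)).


dx=9.5, dy=5.6
d^2 = 9.5^2 + 5.6^2 = 121.61
d = sqrt(121.61) = 11.0277

11.0277


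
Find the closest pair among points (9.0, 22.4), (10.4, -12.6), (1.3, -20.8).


d(P0,P1) = 35.028, d(P0,P2) = 43.8809, d(P1,P2) = 12.2495
Closest: P1 and P2

Closest pair: (10.4, -12.6) and (1.3, -20.8), distance = 12.2495


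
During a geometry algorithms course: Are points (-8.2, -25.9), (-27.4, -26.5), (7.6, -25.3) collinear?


Cross product: ((-27.4)-(-8.2))*((-25.3)-(-25.9)) - ((-26.5)-(-25.9))*(7.6-(-8.2))
= -2.04

No, not collinear


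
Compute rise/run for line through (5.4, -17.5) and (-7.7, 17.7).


slope = (y2-y1)/(x2-x1) = (17.7-(-17.5))/((-7.7)-5.4) = 35.2/(-13.1) = -2.687

-2.687


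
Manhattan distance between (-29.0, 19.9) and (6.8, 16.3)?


|(-29)-6.8| + |19.9-16.3| = 35.8 + 3.6 = 39.4

39.4


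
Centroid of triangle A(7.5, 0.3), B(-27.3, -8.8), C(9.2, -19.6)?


Centroid = ((x_A+x_B+x_C)/3, (y_A+y_B+y_C)/3)
= ((7.5+(-27.3)+9.2)/3, (0.3+(-8.8)+(-19.6))/3)
= (-3.5333, -9.3667)

(-3.5333, -9.3667)


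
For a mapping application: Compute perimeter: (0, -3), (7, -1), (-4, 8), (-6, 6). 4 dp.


Sides: (0, -3)->(7, -1): sqrt(53) = 7.28011, (7, -1)->(-4, 8): sqrt(202) = 14.21267, (-4, 8)->(-6, 6): sqrt(8) = 2.828427, (-6, 6)->(0, -3): sqrt(117) = 10.816654
Sum = 35.137861
Perimeter = 35.1379

35.1379


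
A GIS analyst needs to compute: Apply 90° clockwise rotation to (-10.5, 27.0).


90° CW: (x,y) -> (y, -x)
(-10.5,27) -> (27, 10.5)

(27, 10.5)


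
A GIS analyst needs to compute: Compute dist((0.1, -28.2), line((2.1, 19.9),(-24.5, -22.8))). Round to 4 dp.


|cross product| = 1194.06
|line direction| = sqrt(2530.85) = 50.3076
Distance = 1194.06/sqrt(2530.85) = 23.7352

23.7352


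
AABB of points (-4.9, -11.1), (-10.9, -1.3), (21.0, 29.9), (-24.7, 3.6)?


x range: [-24.7, 21]
y range: [-11.1, 29.9]
Bounding box: (-24.7,-11.1) to (21,29.9)

(-24.7,-11.1) to (21,29.9)


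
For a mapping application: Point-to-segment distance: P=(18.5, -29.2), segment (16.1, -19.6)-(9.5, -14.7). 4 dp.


Project P onto AB: t = 0 (clamped to [0,1])
Closest point on segment: (16.1, -19.6)
Distance: 9.8955

9.8955


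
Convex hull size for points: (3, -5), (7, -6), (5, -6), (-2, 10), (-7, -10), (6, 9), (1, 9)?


Convex hull vertices (CCW): (-7, -10), (7, -6), (6, 9), (-2, 10)
Count = 4

4


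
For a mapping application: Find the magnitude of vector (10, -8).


|u| = sqrt(10^2 + (-8)^2) = sqrt(164) = 12.8062

12.8062


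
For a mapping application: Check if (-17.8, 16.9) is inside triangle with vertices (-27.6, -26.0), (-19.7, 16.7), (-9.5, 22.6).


Cross products: AB x AP = -79.55, BC x BP = -9.17, CA x CP = -300.21
All same sign? yes

Yes, inside


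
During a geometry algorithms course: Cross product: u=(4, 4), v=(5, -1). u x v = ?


u x v = u_x*v_y - u_y*v_x = 4*(-1) - 4*5
= (-4) - 20 = -24

-24


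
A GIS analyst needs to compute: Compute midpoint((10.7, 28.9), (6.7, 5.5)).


M = ((10.7+6.7)/2, (28.9+5.5)/2)
= (8.7, 17.2)

(8.7, 17.2)


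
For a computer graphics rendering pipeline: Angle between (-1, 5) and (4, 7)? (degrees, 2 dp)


u.v = 31, |u| = sqrt(26) = 5.099, |v| = sqrt(65) = 8.0623
cos(theta) = u.v/(|u||v|) = 31/sqrt(1690) = 0.754082
theta = acos(0.754082) = 41.05 degrees

41.05 degrees


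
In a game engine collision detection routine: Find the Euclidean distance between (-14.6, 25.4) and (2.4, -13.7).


dx=17, dy=-39.1
d^2 = 17^2 + (-39.1)^2 = 1817.81
d = sqrt(1817.81) = 42.6358

42.6358


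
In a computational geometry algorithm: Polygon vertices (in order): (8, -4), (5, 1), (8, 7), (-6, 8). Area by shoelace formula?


Shoelace sum: (8*1 - 5*(-4)) + (5*7 - 8*1) + (8*8 - (-6)*7) + ((-6)*(-4) - 8*8)
= 121
Area = |121|/2 = 60.5

60.5


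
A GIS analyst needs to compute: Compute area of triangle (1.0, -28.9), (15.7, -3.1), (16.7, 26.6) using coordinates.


Area = |x_A(y_B-y_C) + x_B(y_C-y_A) + x_C(y_A-y_B)|/2
= |(-29.7) + 871.35 + (-430.86)|/2
= 410.79/2 = 205.395

205.395


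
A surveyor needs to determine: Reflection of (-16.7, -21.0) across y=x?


Reflection over y=x: (x,y) -> (y,x)
(-16.7, -21) -> (-21, -16.7)

(-21, -16.7)


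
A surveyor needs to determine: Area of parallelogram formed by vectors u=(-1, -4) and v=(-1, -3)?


|u x v| = |(-1)*(-3) - (-4)*(-1)|
= |3 - 4| = 1

1


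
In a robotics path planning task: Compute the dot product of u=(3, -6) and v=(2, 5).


u . v = u_x*v_x + u_y*v_y = 3*2 + (-6)*5
= 6 + (-30) = -24

-24


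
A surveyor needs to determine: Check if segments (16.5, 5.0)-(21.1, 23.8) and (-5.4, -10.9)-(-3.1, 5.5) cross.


Cross products: d1=-322.59, d2=-354.79, d3=338.58, d4=370.78
d1*d2 < 0 and d3*d4 < 0? no

No, they don't intersect


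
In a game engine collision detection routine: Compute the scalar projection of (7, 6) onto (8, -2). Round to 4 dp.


u.v = 44, |v| = sqrt(68) = 8.2462
Scalar projection = u.v / |v| = 44 / sqrt(68) = 5.3358

5.3358


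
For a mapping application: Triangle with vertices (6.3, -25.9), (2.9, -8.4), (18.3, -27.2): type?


Side lengths squared: AB^2=317.81, BC^2=590.6, CA^2=145.69
Sorted: [145.69, 317.81, 590.6]
By sides: Scalene, By angles: Obtuse

Scalene, Obtuse


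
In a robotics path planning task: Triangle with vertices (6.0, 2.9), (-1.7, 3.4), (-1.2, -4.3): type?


Side lengths squared: AB^2=59.54, BC^2=59.54, CA^2=103.68
Sorted: [59.54, 59.54, 103.68]
By sides: Isosceles, By angles: Acute

Isosceles, Acute


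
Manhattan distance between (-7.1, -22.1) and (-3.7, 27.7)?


|(-7.1)-(-3.7)| + |(-22.1)-27.7| = 3.4 + 49.8 = 53.2

53.2


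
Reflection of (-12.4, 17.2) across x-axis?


Reflection over x-axis: (x,y) -> (x,-y)
(-12.4, 17.2) -> (-12.4, -17.2)

(-12.4, -17.2)


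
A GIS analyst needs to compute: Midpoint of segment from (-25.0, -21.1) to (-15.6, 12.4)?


M = (((-25)+(-15.6))/2, ((-21.1)+12.4)/2)
= (-20.3, -4.35)

(-20.3, -4.35)


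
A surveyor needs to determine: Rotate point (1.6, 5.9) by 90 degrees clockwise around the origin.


90° CW: (x,y) -> (y, -x)
(1.6,5.9) -> (5.9, -1.6)

(5.9, -1.6)


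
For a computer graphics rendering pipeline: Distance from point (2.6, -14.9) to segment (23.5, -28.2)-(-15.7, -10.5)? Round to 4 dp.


Project P onto AB: t = 0.5701 (clamped to [0,1])
Closest point on segment: (1.1511, -18.1088)
Distance: 3.5207

3.5207


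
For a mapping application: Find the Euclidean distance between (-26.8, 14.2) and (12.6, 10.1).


dx=39.4, dy=-4.1
d^2 = 39.4^2 + (-4.1)^2 = 1569.17
d = sqrt(1569.17) = 39.6128

39.6128


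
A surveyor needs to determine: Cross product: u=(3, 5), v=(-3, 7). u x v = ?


u x v = u_x*v_y - u_y*v_x = 3*7 - 5*(-3)
= 21 - (-15) = 36

36


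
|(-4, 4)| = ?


|u| = sqrt((-4)^2 + 4^2) = sqrt(32) = 5.6569

5.6569


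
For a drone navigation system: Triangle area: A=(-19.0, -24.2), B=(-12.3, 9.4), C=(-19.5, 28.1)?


Area = |x_A(y_B-y_C) + x_B(y_C-y_A) + x_C(y_A-y_B)|/2
= |355.3 + (-643.29) + 655.2|/2
= 367.21/2 = 183.605

183.605


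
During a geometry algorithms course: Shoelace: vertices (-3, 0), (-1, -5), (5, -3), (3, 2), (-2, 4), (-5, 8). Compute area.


Shoelace sum: ((-3)*(-5) - (-1)*0) + ((-1)*(-3) - 5*(-5)) + (5*2 - 3*(-3)) + (3*4 - (-2)*2) + ((-2)*8 - (-5)*4) + ((-5)*0 - (-3)*8)
= 106
Area = |106|/2 = 53

53


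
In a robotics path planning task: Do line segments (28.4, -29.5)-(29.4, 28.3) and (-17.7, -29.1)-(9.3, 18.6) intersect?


Cross products: d1=-2209.77, d2=-696.87, d3=2664.98, d4=1152.08
d1*d2 < 0 and d3*d4 < 0? no

No, they don't intersect


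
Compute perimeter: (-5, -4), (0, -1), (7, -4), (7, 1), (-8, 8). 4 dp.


Sides: (-5, -4)->(0, -1): sqrt(34) = 5.830952, (0, -1)->(7, -4): sqrt(58) = 7.615773, (7, -4)->(7, 1): sqrt(25) = 5, (7, 1)->(-8, 8): sqrt(274) = 16.552945, (-8, 8)->(-5, -4): sqrt(153) = 12.369317
Sum = 47.368987
Perimeter = 47.369

47.369


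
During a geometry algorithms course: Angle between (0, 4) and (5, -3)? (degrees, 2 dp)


u.v = -12, |u| = sqrt(16) = 4, |v| = sqrt(34) = 5.831
cos(theta) = u.v/(|u||v|) = -12/sqrt(544) = -0.514496
theta = acos(-0.514496) = 120.96 degrees

120.96 degrees


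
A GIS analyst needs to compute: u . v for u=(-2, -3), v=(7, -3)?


u . v = u_x*v_x + u_y*v_y = (-2)*7 + (-3)*(-3)
= (-14) + 9 = -5

-5


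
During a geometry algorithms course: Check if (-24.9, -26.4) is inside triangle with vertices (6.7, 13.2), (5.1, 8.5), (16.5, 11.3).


Cross products: AB x AP = -85.16, BC x BP = -313.86, CA x CP = 448.12
All same sign? no

No, outside


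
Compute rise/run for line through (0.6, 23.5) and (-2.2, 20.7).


slope = (y2-y1)/(x2-x1) = (20.7-23.5)/((-2.2)-0.6) = (-2.8)/(-2.8) = 1

1


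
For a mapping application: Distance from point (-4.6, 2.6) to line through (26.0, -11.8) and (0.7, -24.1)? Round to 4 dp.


|cross product| = 740.7
|line direction| = sqrt(791.38) = 28.1315
Distance = 740.7/sqrt(791.38) = 26.3299

26.3299


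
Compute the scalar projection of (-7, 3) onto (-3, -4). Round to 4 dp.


u.v = 9, |v| = sqrt(25) = 5
Scalar projection = u.v / |v| = 9 / sqrt(25) = 1.8

1.8


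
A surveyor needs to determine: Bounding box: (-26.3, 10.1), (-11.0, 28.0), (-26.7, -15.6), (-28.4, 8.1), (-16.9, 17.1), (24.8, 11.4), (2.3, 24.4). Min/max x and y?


x range: [-28.4, 24.8]
y range: [-15.6, 28]
Bounding box: (-28.4,-15.6) to (24.8,28)

(-28.4,-15.6) to (24.8,28)


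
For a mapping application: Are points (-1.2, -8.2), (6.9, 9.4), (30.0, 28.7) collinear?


Cross product: (6.9-(-1.2))*(28.7-(-8.2)) - (9.4-(-8.2))*(30-(-1.2))
= -250.23

No, not collinear


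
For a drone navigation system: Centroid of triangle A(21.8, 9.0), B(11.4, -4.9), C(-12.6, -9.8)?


Centroid = ((x_A+x_B+x_C)/3, (y_A+y_B+y_C)/3)
= ((21.8+11.4+(-12.6))/3, (9+(-4.9)+(-9.8))/3)
= (6.8667, -1.9)

(6.8667, -1.9)


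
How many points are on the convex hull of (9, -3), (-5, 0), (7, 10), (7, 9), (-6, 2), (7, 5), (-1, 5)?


Convex hull vertices (CCW): (-6, 2), (-5, 0), (9, -3), (7, 10)
Count = 4

4


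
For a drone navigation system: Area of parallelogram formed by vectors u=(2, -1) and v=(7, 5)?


|u x v| = |2*5 - (-1)*7|
= |10 - (-7)| = 17

17


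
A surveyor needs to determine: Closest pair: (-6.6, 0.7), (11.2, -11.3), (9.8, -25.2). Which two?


d(P0,P1) = 21.4672, d(P0,P2) = 30.6557, d(P1,P2) = 13.9703
Closest: P1 and P2

Closest pair: (11.2, -11.3) and (9.8, -25.2), distance = 13.9703


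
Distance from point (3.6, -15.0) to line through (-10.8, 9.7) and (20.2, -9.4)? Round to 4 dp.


|cross product| = 490.66
|line direction| = sqrt(1325.81) = 36.4117
Distance = 490.66/sqrt(1325.81) = 13.4753

13.4753


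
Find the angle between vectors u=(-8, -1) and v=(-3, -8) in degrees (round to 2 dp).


u.v = 32, |u| = sqrt(65) = 8.0623, |v| = sqrt(73) = 8.544
cos(theta) = u.v/(|u||v|) = 32/sqrt(4745) = 0.464549
theta = acos(0.464549) = 62.32 degrees

62.32 degrees


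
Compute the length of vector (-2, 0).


|u| = sqrt((-2)^2 + 0^2) = sqrt(4) = 2

2


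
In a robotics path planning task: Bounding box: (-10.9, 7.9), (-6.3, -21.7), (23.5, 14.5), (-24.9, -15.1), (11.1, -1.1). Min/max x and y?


x range: [-24.9, 23.5]
y range: [-21.7, 14.5]
Bounding box: (-24.9,-21.7) to (23.5,14.5)

(-24.9,-21.7) to (23.5,14.5)


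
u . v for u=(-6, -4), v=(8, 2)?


u . v = u_x*v_x + u_y*v_y = (-6)*8 + (-4)*2
= (-48) + (-8) = -56

-56


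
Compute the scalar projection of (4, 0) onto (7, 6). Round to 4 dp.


u.v = 28, |v| = sqrt(85) = 9.2195
Scalar projection = u.v / |v| = 28 / sqrt(85) = 3.037

3.037


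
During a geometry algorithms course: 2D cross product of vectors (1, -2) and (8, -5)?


u x v = u_x*v_y - u_y*v_x = 1*(-5) - (-2)*8
= (-5) - (-16) = 11

11


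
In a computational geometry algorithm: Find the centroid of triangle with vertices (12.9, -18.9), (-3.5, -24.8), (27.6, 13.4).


Centroid = ((x_A+x_B+x_C)/3, (y_A+y_B+y_C)/3)
= ((12.9+(-3.5)+27.6)/3, ((-18.9)+(-24.8)+13.4)/3)
= (12.3333, -10.1)

(12.3333, -10.1)


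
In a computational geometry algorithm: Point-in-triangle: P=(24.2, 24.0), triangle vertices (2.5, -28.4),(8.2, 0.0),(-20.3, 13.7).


Cross products: AB x AP = -317.6, BC x BP = -903.2, CA x CP = 2108.29
All same sign? no

No, outside


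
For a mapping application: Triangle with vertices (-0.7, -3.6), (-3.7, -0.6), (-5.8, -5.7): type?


Side lengths squared: AB^2=18, BC^2=30.42, CA^2=30.42
Sorted: [18, 30.42, 30.42]
By sides: Isosceles, By angles: Acute

Isosceles, Acute


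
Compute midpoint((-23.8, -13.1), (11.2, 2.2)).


M = (((-23.8)+11.2)/2, ((-13.1)+2.2)/2)
= (-6.3, -5.45)

(-6.3, -5.45)


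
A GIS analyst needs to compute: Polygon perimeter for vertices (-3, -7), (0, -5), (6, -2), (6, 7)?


Sides: (-3, -7)->(0, -5): sqrt(13) = 3.605551, (0, -5)->(6, -2): sqrt(45) = 6.708204, (6, -2)->(6, 7): sqrt(81) = 9, (6, 7)->(-3, -7): sqrt(277) = 16.643317
Sum = 35.957072
Perimeter = 35.9571

35.9571


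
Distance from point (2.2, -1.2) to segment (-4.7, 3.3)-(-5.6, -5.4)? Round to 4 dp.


Project P onto AB: t = 0.4306 (clamped to [0,1])
Closest point on segment: (-5.0875, -0.4461)
Distance: 7.3264

7.3264


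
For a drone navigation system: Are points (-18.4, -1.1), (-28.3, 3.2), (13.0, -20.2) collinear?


Cross product: ((-28.3)-(-18.4))*((-20.2)-(-1.1)) - (3.2-(-1.1))*(13-(-18.4))
= 54.07

No, not collinear


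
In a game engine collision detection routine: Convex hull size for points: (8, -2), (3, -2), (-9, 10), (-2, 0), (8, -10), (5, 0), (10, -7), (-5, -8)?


Convex hull vertices (CCW): (-9, 10), (-5, -8), (8, -10), (10, -7), (8, -2)
Count = 5

5


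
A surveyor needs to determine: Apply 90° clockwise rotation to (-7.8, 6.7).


90° CW: (x,y) -> (y, -x)
(-7.8,6.7) -> (6.7, 7.8)

(6.7, 7.8)


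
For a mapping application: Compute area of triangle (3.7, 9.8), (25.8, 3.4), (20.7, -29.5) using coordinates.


Area = |x_A(y_B-y_C) + x_B(y_C-y_A) + x_C(y_A-y_B)|/2
= |121.73 + (-1013.94) + 132.48|/2
= 759.73/2 = 379.865

379.865


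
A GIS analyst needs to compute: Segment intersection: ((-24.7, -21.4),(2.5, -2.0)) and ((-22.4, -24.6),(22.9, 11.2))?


Cross products: d1=227.3, d2=132.36, d3=-131.66, d4=-36.72
d1*d2 < 0 and d3*d4 < 0? no

No, they don't intersect


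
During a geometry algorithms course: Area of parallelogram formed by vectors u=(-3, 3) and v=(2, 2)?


|u x v| = |(-3)*2 - 3*2|
= |(-6) - 6| = 12

12


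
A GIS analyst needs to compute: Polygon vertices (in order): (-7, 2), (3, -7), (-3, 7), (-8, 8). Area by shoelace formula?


Shoelace sum: ((-7)*(-7) - 3*2) + (3*7 - (-3)*(-7)) + ((-3)*8 - (-8)*7) + ((-8)*2 - (-7)*8)
= 115
Area = |115|/2 = 57.5

57.5


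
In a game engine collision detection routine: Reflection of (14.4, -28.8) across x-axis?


Reflection over x-axis: (x,y) -> (x,-y)
(14.4, -28.8) -> (14.4, 28.8)

(14.4, 28.8)


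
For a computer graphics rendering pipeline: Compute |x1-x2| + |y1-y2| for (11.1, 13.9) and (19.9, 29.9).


|11.1-19.9| + |13.9-29.9| = 8.8 + 16 = 24.8

24.8


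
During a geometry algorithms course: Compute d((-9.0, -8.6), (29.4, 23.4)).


dx=38.4, dy=32
d^2 = 38.4^2 + 32^2 = 2498.56
d = sqrt(2498.56) = 49.9856

49.9856


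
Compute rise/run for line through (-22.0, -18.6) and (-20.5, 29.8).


slope = (y2-y1)/(x2-x1) = (29.8-(-18.6))/((-20.5)-(-22)) = 48.4/1.5 = 32.2667

32.2667


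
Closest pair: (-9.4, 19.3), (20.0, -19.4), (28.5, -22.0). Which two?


d(P0,P1) = 48.6009, d(P0,P2) = 56.0544, d(P1,P2) = 8.8888
Closest: P1 and P2

Closest pair: (20.0, -19.4) and (28.5, -22.0), distance = 8.8888


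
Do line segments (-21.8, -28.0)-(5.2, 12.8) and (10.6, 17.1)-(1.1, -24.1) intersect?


Cross products: d1=-906.43, d2=-181.63, d3=-104.22, d4=-829.02
d1*d2 < 0 and d3*d4 < 0? no

No, they don't intersect


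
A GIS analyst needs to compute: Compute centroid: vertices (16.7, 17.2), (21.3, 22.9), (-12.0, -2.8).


Centroid = ((x_A+x_B+x_C)/3, (y_A+y_B+y_C)/3)
= ((16.7+21.3+(-12))/3, (17.2+22.9+(-2.8))/3)
= (8.6667, 12.4333)

(8.6667, 12.4333)


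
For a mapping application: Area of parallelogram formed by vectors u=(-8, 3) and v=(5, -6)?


|u x v| = |(-8)*(-6) - 3*5|
= |48 - 15| = 33

33


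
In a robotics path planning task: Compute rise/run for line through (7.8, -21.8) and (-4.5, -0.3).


slope = (y2-y1)/(x2-x1) = ((-0.3)-(-21.8))/((-4.5)-7.8) = 21.5/(-12.3) = -1.748

-1.748


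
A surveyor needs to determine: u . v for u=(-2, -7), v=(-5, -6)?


u . v = u_x*v_x + u_y*v_y = (-2)*(-5) + (-7)*(-6)
= 10 + 42 = 52

52


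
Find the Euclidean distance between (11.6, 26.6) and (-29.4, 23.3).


dx=-41, dy=-3.3
d^2 = (-41)^2 + (-3.3)^2 = 1691.89
d = sqrt(1691.89) = 41.1326

41.1326


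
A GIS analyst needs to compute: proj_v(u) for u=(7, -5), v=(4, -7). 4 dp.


u.v = 63, |v| = sqrt(65) = 8.0623
Scalar projection = u.v / |v| = 63 / sqrt(65) = 7.8142

7.8142


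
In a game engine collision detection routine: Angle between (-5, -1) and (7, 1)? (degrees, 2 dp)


u.v = -36, |u| = sqrt(26) = 5.099, |v| = sqrt(50) = 7.0711
cos(theta) = u.v/(|u||v|) = -36/sqrt(1300) = -0.99846
theta = acos(-0.99846) = 176.82 degrees

176.82 degrees


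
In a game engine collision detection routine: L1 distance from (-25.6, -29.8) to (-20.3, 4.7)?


|(-25.6)-(-20.3)| + |(-29.8)-4.7| = 5.3 + 34.5 = 39.8

39.8


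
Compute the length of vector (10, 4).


|u| = sqrt(10^2 + 4^2) = sqrt(116) = 10.7703

10.7703


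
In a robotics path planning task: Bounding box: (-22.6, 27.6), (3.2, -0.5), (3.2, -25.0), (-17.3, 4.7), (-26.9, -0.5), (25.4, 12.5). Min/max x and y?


x range: [-26.9, 25.4]
y range: [-25, 27.6]
Bounding box: (-26.9,-25) to (25.4,27.6)

(-26.9,-25) to (25.4,27.6)


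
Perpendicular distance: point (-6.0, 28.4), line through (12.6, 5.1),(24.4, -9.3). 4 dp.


|cross product| = 7.1
|line direction| = sqrt(346.6) = 18.6172
Distance = 7.1/sqrt(346.6) = 0.3814

0.3814


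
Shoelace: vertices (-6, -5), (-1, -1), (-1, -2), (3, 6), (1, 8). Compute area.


Shoelace sum: ((-6)*(-1) - (-1)*(-5)) + ((-1)*(-2) - (-1)*(-1)) + ((-1)*6 - 3*(-2)) + (3*8 - 1*6) + (1*(-5) - (-6)*8)
= 63
Area = |63|/2 = 31.5

31.5


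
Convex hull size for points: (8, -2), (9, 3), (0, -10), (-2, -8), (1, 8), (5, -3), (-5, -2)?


Convex hull vertices (CCW): (-5, -2), (-2, -8), (0, -10), (8, -2), (9, 3), (1, 8)
Count = 6

6


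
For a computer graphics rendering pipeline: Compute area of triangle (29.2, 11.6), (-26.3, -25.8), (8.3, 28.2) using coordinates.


Area = |x_A(y_B-y_C) + x_B(y_C-y_A) + x_C(y_A-y_B)|/2
= |(-1576.8) + (-436.58) + 310.42|/2
= 1702.96/2 = 851.48

851.48


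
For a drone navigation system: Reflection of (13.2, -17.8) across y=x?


Reflection over y=x: (x,y) -> (y,x)
(13.2, -17.8) -> (-17.8, 13.2)

(-17.8, 13.2)


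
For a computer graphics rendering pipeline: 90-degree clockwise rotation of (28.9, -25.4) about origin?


90° CW: (x,y) -> (y, -x)
(28.9,-25.4) -> (-25.4, -28.9)

(-25.4, -28.9)


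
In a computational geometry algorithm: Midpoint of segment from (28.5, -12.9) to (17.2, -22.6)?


M = ((28.5+17.2)/2, ((-12.9)+(-22.6))/2)
= (22.85, -17.75)

(22.85, -17.75)


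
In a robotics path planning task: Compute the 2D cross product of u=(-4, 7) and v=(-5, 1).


u x v = u_x*v_y - u_y*v_x = (-4)*1 - 7*(-5)
= (-4) - (-35) = 31

31


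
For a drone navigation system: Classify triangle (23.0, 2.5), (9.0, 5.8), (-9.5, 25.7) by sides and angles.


Side lengths squared: AB^2=206.89, BC^2=738.26, CA^2=1594.49
Sorted: [206.89, 738.26, 1594.49]
By sides: Scalene, By angles: Obtuse

Scalene, Obtuse


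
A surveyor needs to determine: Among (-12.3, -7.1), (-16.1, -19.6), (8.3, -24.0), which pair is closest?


d(P0,P1) = 13.0648, d(P0,P2) = 26.6453, d(P1,P2) = 24.7935
Closest: P0 and P1

Closest pair: (-12.3, -7.1) and (-16.1, -19.6), distance = 13.0648


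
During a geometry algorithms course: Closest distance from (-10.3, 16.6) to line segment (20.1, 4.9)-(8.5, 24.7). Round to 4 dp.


Project P onto AB: t = 1 (clamped to [0,1])
Closest point on segment: (8.5, 24.7)
Distance: 20.4707

20.4707


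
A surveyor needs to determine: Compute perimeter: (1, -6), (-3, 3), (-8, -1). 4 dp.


Sides: (1, -6)->(-3, 3): sqrt(97) = 9.848858, (-3, 3)->(-8, -1): sqrt(41) = 6.403124, (-8, -1)->(1, -6): sqrt(106) = 10.29563
Sum = 26.547612
Perimeter = 26.5476

26.5476


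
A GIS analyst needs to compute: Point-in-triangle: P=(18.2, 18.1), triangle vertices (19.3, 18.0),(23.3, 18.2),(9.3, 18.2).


Cross products: AB x AP = 0.62, BC x BP = 1.4, CA x CP = 0.78
All same sign? yes

Yes, inside


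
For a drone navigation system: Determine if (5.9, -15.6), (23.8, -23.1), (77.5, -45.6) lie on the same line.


Cross product: (23.8-5.9)*((-45.6)-(-15.6)) - ((-23.1)-(-15.6))*(77.5-5.9)
= 0

Yes, collinear


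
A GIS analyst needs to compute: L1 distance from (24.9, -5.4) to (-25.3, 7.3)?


|24.9-(-25.3)| + |(-5.4)-7.3| = 50.2 + 12.7 = 62.9

62.9


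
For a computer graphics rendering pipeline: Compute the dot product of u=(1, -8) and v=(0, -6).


u . v = u_x*v_x + u_y*v_y = 1*0 + (-8)*(-6)
= 0 + 48 = 48

48


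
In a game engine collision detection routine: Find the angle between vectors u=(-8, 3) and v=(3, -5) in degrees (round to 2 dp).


u.v = -39, |u| = sqrt(73) = 8.544, |v| = sqrt(34) = 5.831
cos(theta) = u.v/(|u||v|) = -39/sqrt(2482) = -0.782823
theta = acos(-0.782823) = 141.52 degrees

141.52 degrees


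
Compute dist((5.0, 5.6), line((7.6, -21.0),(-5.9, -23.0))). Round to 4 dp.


|cross product| = 364.3
|line direction| = sqrt(186.25) = 13.6473
Distance = 364.3/sqrt(186.25) = 26.6938

26.6938


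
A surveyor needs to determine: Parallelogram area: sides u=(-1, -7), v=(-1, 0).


|u x v| = |(-1)*0 - (-7)*(-1)|
= |0 - 7| = 7

7


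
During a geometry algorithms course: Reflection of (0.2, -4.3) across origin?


Reflection over origin: (x,y) -> (-x,-y)
(0.2, -4.3) -> (-0.2, 4.3)

(-0.2, 4.3)


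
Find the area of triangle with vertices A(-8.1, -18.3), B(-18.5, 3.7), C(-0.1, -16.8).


Area = |x_A(y_B-y_C) + x_B(y_C-y_A) + x_C(y_A-y_B)|/2
= |(-166.05) + (-27.75) + 2.2|/2
= 191.6/2 = 95.8

95.8


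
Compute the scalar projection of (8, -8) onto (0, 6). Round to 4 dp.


u.v = -48, |v| = sqrt(36) = 6
Scalar projection = u.v / |v| = -48 / sqrt(36) = -8

-8


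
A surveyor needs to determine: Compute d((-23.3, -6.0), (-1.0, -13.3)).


dx=22.3, dy=-7.3
d^2 = 22.3^2 + (-7.3)^2 = 550.58
d = sqrt(550.58) = 23.4644

23.4644


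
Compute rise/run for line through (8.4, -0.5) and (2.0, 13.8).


slope = (y2-y1)/(x2-x1) = (13.8-(-0.5))/(2-8.4) = 14.3/(-6.4) = -2.2344

-2.2344


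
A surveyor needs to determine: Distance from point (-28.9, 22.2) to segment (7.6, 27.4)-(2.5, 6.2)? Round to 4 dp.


Project P onto AB: t = 0.6234 (clamped to [0,1])
Closest point on segment: (4.4207, 14.1842)
Distance: 34.2713

34.2713


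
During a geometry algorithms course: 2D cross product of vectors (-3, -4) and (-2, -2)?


u x v = u_x*v_y - u_y*v_x = (-3)*(-2) - (-4)*(-2)
= 6 - 8 = -2

-2


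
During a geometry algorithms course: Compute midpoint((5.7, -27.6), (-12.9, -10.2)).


M = ((5.7+(-12.9))/2, ((-27.6)+(-10.2))/2)
= (-3.6, -18.9)

(-3.6, -18.9)


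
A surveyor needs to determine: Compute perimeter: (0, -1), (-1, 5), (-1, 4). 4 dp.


Sides: (0, -1)->(-1, 5): sqrt(37) = 6.082763, (-1, 5)->(-1, 4): sqrt(1) = 1, (-1, 4)->(0, -1): sqrt(26) = 5.09902
Sum = 12.181783
Perimeter = 12.1818

12.1818


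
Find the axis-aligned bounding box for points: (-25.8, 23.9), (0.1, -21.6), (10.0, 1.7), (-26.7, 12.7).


x range: [-26.7, 10]
y range: [-21.6, 23.9]
Bounding box: (-26.7,-21.6) to (10,23.9)

(-26.7,-21.6) to (10,23.9)


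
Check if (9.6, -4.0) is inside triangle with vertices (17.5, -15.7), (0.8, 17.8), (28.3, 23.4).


Cross products: AB x AP = 69.26, BC x BP = -648.78, CA x CP = -435.25
All same sign? no

No, outside


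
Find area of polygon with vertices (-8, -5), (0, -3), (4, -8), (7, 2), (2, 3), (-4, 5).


Shoelace sum: ((-8)*(-3) - 0*(-5)) + (0*(-8) - 4*(-3)) + (4*2 - 7*(-8)) + (7*3 - 2*2) + (2*5 - (-4)*3) + ((-4)*(-5) - (-8)*5)
= 199
Area = |199|/2 = 99.5

99.5
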